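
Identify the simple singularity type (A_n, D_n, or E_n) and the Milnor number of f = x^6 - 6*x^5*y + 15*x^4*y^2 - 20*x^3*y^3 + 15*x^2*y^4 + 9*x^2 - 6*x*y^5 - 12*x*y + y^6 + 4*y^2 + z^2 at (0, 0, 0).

The Hessian of f at 0 has rank 2. Corank 1: A-series; mu = 5 gives A_5.

Type A5, Milnor number mu = 5.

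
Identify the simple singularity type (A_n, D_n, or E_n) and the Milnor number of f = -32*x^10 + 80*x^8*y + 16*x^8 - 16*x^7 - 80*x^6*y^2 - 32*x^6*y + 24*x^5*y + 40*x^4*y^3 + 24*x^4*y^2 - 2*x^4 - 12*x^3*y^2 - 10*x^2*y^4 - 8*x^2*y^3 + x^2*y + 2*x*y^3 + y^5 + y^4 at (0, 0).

Type D_{5}, Milnor number mu = 5.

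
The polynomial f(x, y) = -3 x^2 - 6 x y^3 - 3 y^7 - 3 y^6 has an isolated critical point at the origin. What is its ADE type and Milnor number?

The Hessian of f at 0 has rank 1. Corank 1: A-series; mu = 6 gives A_6.

Type A_6, Milnor number mu = 6.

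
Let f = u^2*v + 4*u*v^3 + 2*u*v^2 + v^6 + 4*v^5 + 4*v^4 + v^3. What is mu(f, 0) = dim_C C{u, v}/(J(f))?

7

The Hessian of f at 0 has rank 0. Corank 2; j^3 = v*(u + v)^2 has shape L^2 M (L != M), so D-series; mu = 7 gives D_7.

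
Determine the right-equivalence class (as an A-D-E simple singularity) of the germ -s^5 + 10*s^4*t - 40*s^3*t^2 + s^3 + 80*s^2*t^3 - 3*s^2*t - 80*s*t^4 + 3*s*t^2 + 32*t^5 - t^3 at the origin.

E_8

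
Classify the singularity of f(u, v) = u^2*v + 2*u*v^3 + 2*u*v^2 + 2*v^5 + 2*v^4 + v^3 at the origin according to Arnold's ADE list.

D_6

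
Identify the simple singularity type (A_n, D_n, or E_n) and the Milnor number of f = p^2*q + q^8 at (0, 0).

Type D_{9}, Milnor number mu = 9.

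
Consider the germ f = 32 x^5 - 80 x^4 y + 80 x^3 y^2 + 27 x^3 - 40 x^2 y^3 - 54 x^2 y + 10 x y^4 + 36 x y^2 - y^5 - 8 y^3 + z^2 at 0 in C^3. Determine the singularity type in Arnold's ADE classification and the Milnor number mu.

Type E_{8}, Milnor number mu = 8.

The Hessian of f at 0 has rank 1. Corank 2; j^3 = (3*x - 2*y)^3 is a perfect cube, so E-series; the 5-jet and mu = 8 give E_8.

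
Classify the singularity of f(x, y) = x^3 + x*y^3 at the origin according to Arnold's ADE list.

E_{7}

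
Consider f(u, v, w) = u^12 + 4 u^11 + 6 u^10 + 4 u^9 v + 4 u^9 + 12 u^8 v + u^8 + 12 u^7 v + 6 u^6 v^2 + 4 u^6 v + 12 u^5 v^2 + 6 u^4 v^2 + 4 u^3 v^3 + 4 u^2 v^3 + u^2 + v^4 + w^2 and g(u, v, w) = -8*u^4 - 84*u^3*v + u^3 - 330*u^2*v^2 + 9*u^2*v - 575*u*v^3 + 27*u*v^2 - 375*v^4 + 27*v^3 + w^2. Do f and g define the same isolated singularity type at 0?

No.

The Hessian of f at 0 has rank 2. Corank 1: A-series; mu = 3 gives A_3. The Hessian of g at 0 has rank 1. Corank 2; j^3 = (u + 3*v)^3 is a perfect cube, so E-series; the 4-jet and mu = 7 give E_7. f is A_3 but g is E_7, hence not right-equivalent.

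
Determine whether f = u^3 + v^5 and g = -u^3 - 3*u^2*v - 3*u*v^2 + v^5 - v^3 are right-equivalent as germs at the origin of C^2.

Yes.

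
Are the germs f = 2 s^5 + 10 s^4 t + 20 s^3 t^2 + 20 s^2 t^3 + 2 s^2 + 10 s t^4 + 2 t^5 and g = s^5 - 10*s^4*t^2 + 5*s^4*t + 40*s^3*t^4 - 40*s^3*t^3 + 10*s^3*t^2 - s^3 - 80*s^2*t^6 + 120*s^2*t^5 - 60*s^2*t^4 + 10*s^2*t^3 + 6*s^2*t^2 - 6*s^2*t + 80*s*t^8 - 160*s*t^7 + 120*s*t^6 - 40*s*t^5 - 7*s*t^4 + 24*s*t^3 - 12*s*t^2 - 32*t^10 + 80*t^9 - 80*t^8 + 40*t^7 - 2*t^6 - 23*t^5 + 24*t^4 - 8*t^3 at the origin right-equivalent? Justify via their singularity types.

The Hessian of f at 0 has rank 1. Corank 1: A-series; mu = 4 gives A_4. The Hessian of g at 0 has rank 0. Corank 2; j^3 = -(s + 2*t)^3 is a perfect cube, so E-series; the 5-jet and mu = 8 give E_8. f is A_4 but g is E_8, hence not right-equivalent.

No.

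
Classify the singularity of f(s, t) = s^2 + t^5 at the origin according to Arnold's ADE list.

A4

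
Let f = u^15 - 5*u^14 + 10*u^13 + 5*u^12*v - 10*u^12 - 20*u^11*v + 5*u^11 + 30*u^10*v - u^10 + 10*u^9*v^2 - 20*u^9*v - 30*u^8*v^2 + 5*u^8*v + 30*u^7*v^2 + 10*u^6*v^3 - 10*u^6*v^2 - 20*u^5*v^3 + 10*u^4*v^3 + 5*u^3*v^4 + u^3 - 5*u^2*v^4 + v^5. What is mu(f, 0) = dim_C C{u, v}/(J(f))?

The Hessian of f at 0 has rank 0. Corank 2; j^3 = u^3 is a perfect cube, so E-series; the 5-jet and mu = 8 give E_8.

8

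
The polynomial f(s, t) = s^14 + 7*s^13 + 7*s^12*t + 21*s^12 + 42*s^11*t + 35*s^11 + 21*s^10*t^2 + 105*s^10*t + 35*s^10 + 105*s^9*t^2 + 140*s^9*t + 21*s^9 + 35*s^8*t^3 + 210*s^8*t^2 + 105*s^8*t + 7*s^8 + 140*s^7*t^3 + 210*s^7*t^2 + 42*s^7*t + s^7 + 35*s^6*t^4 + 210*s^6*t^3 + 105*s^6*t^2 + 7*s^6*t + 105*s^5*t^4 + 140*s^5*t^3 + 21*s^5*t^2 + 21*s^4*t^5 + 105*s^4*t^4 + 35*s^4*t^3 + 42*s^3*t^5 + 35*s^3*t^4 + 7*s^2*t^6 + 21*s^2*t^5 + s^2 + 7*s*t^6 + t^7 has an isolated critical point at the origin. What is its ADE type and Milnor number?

The Hessian of f at 0 is [[2, 0], [0, 0]] with rank 1, so corank 1. A Groebner basis of the Jacobian ideal J(f) in C{s,t} is {t^6, s}; counting standard monomials gives mu = 6. Corank 1: A-series; mu = 6 gives A_6.

Type A_6, Milnor number mu = 6.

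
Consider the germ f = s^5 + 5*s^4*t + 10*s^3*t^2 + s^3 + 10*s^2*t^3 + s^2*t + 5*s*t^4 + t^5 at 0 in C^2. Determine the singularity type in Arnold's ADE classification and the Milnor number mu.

Type D_6, Milnor number mu = 6.

The Hessian of f at 0 has rank 0. Corank 2; j^3 = s^2*(s + t) has shape L^2 M (L != M), so D-series; mu = 6 gives D_6.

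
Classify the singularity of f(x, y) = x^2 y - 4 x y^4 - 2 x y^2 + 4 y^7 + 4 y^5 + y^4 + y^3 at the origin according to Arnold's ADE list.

D5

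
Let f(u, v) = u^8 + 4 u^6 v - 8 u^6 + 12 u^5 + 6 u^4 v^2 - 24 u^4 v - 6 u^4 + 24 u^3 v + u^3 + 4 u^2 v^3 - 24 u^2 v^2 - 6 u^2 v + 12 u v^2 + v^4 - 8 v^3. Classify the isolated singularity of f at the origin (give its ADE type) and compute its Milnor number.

Type E_{6}, Milnor number mu = 6.

The Hessian of f at 0 is [[0, 0], [0, 0]] with rank 0, so corank 2. A Groebner basis of the Jacobian ideal J(f) in C{u,v} is {u^3 - 3*u^2/4 + 3*u*v - 3*v^2, u^2*v - u^2/4 + u*v - v^2, -u^2/16 + u*v^2 + u*v/4 - v^2/4, v^3}; counting standard monomials gives mu = 6. Corank 2; j^3 = (u - 2*v)^3 is a perfect cube, so E-series; the 4-jet and mu = 6 give E_6.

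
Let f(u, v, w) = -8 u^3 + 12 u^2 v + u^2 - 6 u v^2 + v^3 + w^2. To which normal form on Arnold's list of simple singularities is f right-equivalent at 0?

A_2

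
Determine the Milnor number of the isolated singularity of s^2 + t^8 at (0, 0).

The Hessian of f at 0 has rank 1. Corank 1: A-series; mu = 7 gives A_7.

7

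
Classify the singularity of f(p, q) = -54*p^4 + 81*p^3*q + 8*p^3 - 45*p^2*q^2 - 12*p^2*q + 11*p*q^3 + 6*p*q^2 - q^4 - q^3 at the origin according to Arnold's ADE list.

The Hessian of f at 0 has rank 0. Corank 2; j^3 = (2*p - q)^3 is a perfect cube, so E-series; the 4-jet and mu = 7 give E_7.

E7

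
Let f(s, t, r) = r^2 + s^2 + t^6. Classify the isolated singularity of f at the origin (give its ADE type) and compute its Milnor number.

Type A5, Milnor number mu = 5.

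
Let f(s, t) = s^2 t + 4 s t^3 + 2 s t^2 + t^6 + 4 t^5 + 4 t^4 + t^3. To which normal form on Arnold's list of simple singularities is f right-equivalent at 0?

D_7

The Hessian of f at 0 has rank 0. Corank 2; j^3 = t*(s + t)^2 has shape L^2 M (L != M), so D-series; mu = 7 gives D_7.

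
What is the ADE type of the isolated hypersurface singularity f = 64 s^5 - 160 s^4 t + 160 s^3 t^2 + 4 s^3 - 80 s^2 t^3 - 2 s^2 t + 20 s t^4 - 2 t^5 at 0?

The Hessian of f at 0 has rank 0. Corank 2; j^3 = 2*s^2*(2*s - t) has shape L^2 M (L != M), so D-series; mu = 6 gives D_6.

D_{6}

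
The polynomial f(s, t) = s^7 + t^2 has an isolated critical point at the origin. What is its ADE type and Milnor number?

Type A_{6}, Milnor number mu = 6.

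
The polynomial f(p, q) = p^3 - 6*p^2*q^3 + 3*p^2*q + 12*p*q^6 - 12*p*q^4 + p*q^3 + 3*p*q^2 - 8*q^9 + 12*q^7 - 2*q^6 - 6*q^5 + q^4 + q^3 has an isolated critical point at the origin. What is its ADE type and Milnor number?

Type E_7, Milnor number mu = 7.

The Hessian of f at 0 has rank 0. Corank 2; j^3 = (p + q)^3 is a perfect cube, so E-series; the 4-jet and mu = 7 give E_7.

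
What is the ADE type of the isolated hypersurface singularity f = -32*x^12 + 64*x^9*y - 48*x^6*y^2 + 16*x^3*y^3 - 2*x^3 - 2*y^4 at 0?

The Hessian of f at 0 has rank 0. Corank 2; j^3 = -2*x^3 is a perfect cube, so E-series; the 4-jet and mu = 6 give E_6.

E_6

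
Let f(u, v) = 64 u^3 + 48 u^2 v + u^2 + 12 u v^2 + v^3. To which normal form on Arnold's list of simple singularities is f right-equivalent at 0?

The Hessian of f at 0 has rank 1. Corank 1: A-series; mu = 2 gives A_2.

A_{2}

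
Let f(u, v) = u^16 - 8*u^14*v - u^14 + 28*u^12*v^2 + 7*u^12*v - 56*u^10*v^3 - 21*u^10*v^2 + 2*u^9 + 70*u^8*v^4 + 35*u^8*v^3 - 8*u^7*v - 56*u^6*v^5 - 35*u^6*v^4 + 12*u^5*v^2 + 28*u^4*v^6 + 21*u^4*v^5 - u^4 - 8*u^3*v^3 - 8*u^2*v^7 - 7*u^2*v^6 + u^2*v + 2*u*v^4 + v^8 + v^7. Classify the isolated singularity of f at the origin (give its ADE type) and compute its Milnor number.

Type D9, Milnor number mu = 9.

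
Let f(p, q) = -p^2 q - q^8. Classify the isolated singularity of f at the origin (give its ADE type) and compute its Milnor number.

Type D_{9}, Milnor number mu = 9.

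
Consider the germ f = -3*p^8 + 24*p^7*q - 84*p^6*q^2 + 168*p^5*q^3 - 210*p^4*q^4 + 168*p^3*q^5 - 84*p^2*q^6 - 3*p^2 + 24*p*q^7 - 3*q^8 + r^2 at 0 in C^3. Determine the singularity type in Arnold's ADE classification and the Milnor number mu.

Type A7, Milnor number mu = 7.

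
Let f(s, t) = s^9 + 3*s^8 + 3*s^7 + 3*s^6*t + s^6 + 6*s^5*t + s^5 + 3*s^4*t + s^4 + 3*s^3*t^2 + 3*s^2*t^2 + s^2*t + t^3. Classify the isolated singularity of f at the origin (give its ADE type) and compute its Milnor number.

The Hessian of f at 0 is [[0, 0], [0, 0]] with rank 0, so corank 2. A Groebner basis of the Jacobian ideal J(f) in C{s,t} is {t^3, s^2 + 3*t^2, s*t}; counting standard monomials gives mu = 4. Corank 2; j^3 = t*(s^2 + t^2) splits into three distinct lines over C (the quadratic factor has nonzero discriminant), so D_4.

Type D_{4}, Milnor number mu = 4.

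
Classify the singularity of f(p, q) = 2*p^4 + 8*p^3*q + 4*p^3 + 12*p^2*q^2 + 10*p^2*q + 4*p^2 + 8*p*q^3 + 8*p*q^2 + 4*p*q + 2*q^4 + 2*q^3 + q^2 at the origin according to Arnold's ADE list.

A_3

The Hessian of f at 0 is [[8, 4], [4, 2]] with rank 1, so corank 1. A Groebner basis of the Jacobian ideal J(f) in C{p,q} is {p^2 + 2*p + q, p*q - 4*p - 2*q, 8*p + q^2 + 4*q}; counting standard monomials gives mu = 3. Corank 1: A-series; mu = 3 gives A_3.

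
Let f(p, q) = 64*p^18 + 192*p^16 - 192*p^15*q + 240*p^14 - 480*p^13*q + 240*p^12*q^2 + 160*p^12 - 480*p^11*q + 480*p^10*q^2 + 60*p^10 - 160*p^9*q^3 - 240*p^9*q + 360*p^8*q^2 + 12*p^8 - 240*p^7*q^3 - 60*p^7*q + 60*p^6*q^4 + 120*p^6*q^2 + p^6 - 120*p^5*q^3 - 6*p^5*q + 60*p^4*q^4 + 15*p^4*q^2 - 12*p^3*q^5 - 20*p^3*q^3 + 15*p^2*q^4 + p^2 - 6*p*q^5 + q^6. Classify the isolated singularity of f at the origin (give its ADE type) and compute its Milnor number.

Type A_5, Milnor number mu = 5.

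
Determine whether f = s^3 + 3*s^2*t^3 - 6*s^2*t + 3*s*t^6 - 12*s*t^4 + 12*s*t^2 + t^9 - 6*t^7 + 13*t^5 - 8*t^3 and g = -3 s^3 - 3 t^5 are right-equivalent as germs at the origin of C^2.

Yes.

The Hessian of f at 0 is [[0, 0], [0, 0]] with rank 0, so corank 2. A Groebner basis of the Jacobian ideal J(f) in C{s,t} is {s^2/2 + s*t^3 - 2*s*t + 2*t^2, t^4, s^3 - 12*s*t^2 + 16*t^3, s^2*t - 4*s*t^2 + 4*t^3}; counting standard monomials gives mu = 8. Corank 2; j^3 = (s - 2*t)^3 is a perfect cube, so E-series; the 5-jet and mu = 8 give E_8. The Hessian of g at 0 is [[0, 0], [0, 0]] with rank 0, so corank 2. A Groebner basis of the Jacobian ideal J(g) in C{s,t} is {t^4, s^2}; counting standard monomials gives mu = 8. Corank 2; j^3 = -3*s^3 is a perfect cube, so E-series; the 5-jet and mu = 8 give E_8. Both have type E_8, hence right-equivalent.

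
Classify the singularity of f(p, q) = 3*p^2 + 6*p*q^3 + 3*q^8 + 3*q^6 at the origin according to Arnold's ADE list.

A_7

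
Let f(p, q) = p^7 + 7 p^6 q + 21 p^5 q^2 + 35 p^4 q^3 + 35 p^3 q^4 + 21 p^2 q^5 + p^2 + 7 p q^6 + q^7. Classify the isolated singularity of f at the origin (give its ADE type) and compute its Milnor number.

The Hessian of f at 0 has rank 1. Corank 1: A-series; mu = 6 gives A_6.

Type A6, Milnor number mu = 6.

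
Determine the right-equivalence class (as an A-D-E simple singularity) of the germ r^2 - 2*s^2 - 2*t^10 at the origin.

A_9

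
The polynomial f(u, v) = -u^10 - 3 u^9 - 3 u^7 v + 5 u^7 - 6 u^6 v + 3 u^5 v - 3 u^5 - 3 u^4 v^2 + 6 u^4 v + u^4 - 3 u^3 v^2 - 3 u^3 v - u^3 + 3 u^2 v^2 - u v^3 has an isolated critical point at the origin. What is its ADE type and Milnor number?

The Hessian of f at 0 has rank 0. Corank 2; j^3 = -u^3 is a perfect cube, so E-series; the 4-jet and mu = 7 give E_7.

Type E_7, Milnor number mu = 7.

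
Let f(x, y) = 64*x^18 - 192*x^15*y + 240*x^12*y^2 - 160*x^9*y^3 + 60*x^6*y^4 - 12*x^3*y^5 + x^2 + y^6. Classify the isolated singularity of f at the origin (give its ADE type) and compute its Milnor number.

The Hessian of f at 0 is [[2, 0], [0, 0]] with rank 1, so corank 1. A Groebner basis of the Jacobian ideal J(f) in C{x,y} is {y^5, x}; counting standard monomials gives mu = 5. Corank 1: A-series; mu = 5 gives A_5.

Type A_5, Milnor number mu = 5.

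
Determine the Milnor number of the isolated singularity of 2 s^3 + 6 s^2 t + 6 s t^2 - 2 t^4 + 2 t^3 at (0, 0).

6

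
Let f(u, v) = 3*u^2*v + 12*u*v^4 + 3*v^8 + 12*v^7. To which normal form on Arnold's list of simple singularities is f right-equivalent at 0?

D9

The Hessian of f at 0 is [[0, 0], [0, 0]] with rank 0, so corank 2. A Groebner basis of the Jacobian ideal J(f) in C{u,v} is {u^2*v^2, u^2*v + u^2/2 + u*v^3, u*v/2 + v^4, u^3}; counting standard monomials gives mu = 9. Corank 2; j^3 = 3*u^2*v has shape L^2 M (L != M), so D-series; mu = 9 gives D_9.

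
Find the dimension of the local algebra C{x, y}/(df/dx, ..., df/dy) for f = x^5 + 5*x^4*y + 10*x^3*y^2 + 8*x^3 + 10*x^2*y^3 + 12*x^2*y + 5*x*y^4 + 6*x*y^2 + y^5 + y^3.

8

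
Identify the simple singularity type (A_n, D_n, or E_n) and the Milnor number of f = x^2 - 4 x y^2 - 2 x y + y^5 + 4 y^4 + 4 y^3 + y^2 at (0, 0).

Type A_{4}, Milnor number mu = 4.

The Hessian of f at 0 has rank 1. Corank 1: A-series; mu = 4 gives A_4.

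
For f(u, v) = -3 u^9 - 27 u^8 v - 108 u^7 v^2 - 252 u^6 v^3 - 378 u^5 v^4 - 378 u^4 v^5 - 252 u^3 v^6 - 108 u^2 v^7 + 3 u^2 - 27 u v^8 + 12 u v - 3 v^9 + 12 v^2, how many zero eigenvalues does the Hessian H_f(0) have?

The Hessian at 0 is [[6, 12], [12, 24]] of rank 1; hence corank 1.

1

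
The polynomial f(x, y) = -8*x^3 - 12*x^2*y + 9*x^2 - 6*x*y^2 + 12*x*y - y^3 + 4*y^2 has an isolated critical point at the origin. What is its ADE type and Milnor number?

Type A2, Milnor number mu = 2.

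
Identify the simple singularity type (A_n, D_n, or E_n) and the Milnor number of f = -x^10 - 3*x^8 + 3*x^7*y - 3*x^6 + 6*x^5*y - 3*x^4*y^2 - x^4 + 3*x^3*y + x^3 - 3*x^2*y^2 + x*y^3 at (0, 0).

Type E7, Milnor number mu = 7.

The Hessian of f at 0 has rank 0. Corank 2; j^3 = x^3 is a perfect cube, so E-series; the 4-jet and mu = 7 give E_7.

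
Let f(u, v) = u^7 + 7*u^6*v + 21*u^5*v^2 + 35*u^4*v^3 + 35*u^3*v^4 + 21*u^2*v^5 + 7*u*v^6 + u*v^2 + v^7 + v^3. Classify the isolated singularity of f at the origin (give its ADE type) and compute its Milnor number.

The Hessian of f at 0 is [[0, 0], [0, 0]] with rank 0, so corank 2. A Groebner basis of the Jacobian ideal J(f) in C{u,v} is {u^6 + v^2/7, v^3, u*v + v^2}; counting standard monomials gives mu = 8. Corank 2; j^3 = v^2*(u + v) has shape L^2 M (L != M), so D-series; mu = 8 gives D_8.

Type D8, Milnor number mu = 8.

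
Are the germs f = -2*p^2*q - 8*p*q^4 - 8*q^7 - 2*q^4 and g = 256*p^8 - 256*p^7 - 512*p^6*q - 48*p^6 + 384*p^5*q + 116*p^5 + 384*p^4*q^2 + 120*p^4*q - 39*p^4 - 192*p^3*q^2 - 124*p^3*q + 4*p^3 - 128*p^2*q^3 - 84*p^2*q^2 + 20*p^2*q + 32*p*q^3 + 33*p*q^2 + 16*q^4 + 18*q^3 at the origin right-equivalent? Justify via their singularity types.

Yes.

The Hessian of f at 0 has rank 0. Corank 2; j^3 = -2*p^2*q has shape L^2 M (L != M), so D-series; mu = 5 gives D_5. The Hessian of g at 0 has rank 0. Corank 2; j^3 = (p + 2*q)*(2*p + 3*q)^2 has shape L^2 M (L != M), so D-series; mu = 5 gives D_5. Both have type D_5, hence right-equivalent.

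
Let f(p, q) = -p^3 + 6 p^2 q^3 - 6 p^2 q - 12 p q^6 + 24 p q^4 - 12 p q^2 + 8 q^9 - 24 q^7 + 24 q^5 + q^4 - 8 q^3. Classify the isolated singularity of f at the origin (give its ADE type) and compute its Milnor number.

Type E_6, Milnor number mu = 6.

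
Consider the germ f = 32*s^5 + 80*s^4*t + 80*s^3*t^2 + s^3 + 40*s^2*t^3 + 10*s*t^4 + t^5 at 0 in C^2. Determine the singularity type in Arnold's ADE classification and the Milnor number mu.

Type E_8, Milnor number mu = 8.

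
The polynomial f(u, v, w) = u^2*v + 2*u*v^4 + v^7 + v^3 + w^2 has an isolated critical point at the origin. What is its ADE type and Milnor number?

Type D4, Milnor number mu = 4.

The Hessian of f at 0 has rank 1. Corank 2; j^3 = v*(u^2 + v^2) splits into three distinct lines over C (the quadratic factor has nonzero discriminant), so D_4.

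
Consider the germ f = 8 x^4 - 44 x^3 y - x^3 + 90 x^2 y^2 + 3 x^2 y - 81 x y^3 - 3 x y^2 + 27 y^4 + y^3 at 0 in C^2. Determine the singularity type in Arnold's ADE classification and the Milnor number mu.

Type E_7, Milnor number mu = 7.

The Hessian of f at 0 has rank 0. Corank 2; j^3 = -(x - y)^3 is a perfect cube, so E-series; the 4-jet and mu = 7 give E_7.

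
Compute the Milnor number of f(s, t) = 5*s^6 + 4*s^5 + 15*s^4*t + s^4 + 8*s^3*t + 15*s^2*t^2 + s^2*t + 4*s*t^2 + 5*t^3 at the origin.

4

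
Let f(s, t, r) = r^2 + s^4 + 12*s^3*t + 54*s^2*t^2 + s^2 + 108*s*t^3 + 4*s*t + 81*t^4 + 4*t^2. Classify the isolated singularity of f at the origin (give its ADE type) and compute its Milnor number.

The Hessian of f at 0 is [[2, 4, 0], [4, 8, 0], [0, 0, 2]] with rank 2, so corank 1. A Groebner basis of the Jacobian ideal J(f) in C{s,t,r} is {t^3, s + 2*t, r}; counting standard monomials gives mu = 3. Corank 1: A-series; mu = 3 gives A_3.

Type A_{3}, Milnor number mu = 3.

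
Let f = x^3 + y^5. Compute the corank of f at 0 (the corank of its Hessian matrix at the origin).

Hessian at 0 has rank 0.

2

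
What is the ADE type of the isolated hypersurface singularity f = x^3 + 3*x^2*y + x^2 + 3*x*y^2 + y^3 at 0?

The Hessian of f at 0 has rank 1. Corank 1: A-series; mu = 2 gives A_2.

A_2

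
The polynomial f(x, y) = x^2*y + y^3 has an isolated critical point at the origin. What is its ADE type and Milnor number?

Type D_{4}, Milnor number mu = 4.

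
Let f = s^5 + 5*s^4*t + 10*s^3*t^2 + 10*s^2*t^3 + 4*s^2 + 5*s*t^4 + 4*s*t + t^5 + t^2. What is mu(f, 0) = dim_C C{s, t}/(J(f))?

4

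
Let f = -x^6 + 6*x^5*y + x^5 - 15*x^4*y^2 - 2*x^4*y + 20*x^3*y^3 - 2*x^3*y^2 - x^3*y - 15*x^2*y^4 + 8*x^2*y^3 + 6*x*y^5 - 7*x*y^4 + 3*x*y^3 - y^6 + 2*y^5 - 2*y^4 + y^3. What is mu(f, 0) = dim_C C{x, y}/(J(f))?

7

The Hessian of f at 0 is [[0, 0], [0, 0]] with rank 0, so corank 2. A Groebner basis of the Jacobian ideal J(f) in C{x,y} is {x^3 - 3*x*y^2 - 3*y^2, x^2*y - 5*x*y^2, y^3}; counting standard monomials gives mu = 7. Corank 2; j^3 = y^3 is a perfect cube, so E-series; the 4-jet and mu = 7 give E_7.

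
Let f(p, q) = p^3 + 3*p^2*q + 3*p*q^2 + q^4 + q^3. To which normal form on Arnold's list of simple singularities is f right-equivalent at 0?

E_6

The Hessian of f at 0 has rank 0. Corank 2; j^3 = (p + q)^3 is a perfect cube, so E-series; the 4-jet and mu = 6 give E_6.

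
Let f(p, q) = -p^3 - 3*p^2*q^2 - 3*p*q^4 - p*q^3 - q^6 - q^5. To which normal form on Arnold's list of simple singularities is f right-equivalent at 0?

E7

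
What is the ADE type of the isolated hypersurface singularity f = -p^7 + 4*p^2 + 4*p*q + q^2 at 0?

The Hessian of f at 0 is [[8, 4], [4, 2]] with rank 1, so corank 1. A Groebner basis of the Jacobian ideal J(f) in C{p,q} is {q^6, p + q/2}; counting standard monomials gives mu = 6. Corank 1: A-series; mu = 6 gives A_6.

A6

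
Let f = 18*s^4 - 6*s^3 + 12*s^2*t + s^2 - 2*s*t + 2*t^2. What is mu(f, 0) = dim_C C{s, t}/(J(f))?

1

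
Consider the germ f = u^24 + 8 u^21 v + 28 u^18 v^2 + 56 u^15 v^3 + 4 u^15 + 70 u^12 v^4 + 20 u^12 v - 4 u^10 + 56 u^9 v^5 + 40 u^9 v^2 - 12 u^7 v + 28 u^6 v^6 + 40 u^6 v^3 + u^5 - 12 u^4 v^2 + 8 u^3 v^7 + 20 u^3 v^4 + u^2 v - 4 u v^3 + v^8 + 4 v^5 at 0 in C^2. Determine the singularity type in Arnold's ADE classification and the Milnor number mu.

Type D_{9}, Milnor number mu = 9.

The Hessian of f at 0 has rank 0. Corank 2; j^3 = u^2*v has shape L^2 M (L != M), so D-series; mu = 9 gives D_9.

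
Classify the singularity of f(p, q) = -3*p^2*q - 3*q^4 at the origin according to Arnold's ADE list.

D_{5}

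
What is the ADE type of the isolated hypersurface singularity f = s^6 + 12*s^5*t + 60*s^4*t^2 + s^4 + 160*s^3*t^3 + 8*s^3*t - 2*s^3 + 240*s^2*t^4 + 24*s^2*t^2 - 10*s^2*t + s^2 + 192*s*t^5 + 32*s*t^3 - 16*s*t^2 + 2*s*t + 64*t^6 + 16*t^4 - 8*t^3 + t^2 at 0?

A_{5}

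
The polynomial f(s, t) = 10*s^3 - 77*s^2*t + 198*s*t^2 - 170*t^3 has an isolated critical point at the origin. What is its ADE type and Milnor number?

Type D_4, Milnor number mu = 4.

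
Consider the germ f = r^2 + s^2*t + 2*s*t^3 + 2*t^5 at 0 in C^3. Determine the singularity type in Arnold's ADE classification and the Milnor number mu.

Type D6, Milnor number mu = 6.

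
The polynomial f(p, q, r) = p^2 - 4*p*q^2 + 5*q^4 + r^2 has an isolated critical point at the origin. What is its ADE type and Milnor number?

Type A3, Milnor number mu = 3.

The Hessian of f at 0 has rank 2. Corank 1: A-series; mu = 3 gives A_3.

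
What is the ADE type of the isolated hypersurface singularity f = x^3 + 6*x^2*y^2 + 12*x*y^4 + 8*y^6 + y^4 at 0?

The Hessian of f at 0 has rank 0. Corank 2; j^3 = x^3 is a perfect cube, so E-series; the 4-jet and mu = 6 give E_6.

E_{6}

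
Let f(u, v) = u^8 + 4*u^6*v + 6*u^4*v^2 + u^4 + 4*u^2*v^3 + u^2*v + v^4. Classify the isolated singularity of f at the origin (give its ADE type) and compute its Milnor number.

The Hessian of f at 0 is [[0, 0], [0, 0]] with rank 0, so corank 2. A Groebner basis of the Jacobian ideal J(f) in C{u,v} is {u^3, u^2/4 + v^3, u*v}; counting standard monomials gives mu = 5. Corank 2; j^3 = u^2*v has shape L^2 M (L != M), so D-series; mu = 5 gives D_5.

Type D_5, Milnor number mu = 5.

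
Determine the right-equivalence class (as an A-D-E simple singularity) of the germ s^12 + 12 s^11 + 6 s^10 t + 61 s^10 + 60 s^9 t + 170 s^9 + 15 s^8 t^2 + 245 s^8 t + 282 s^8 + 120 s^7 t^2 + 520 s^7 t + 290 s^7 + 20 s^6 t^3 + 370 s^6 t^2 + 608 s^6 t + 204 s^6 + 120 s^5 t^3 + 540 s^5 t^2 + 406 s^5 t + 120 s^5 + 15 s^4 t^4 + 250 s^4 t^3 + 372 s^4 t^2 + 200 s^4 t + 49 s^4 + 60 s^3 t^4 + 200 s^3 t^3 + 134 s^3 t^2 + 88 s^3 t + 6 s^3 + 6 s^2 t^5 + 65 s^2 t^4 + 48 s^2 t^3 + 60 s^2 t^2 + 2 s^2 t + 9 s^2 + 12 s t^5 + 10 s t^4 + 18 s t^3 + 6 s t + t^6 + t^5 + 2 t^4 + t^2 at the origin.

A_4

The Hessian of f at 0 is [[18, 6], [6, 2]] with rank 1, so corank 1. A Groebner basis of the Jacobian ideal J(f) in C{s,t} is {243*s/5 + t^3 + 9*t^2/5 + 81*t/5, s^2 + 6*s/5 - t^2/15 + 2*t/5, s*t - 9*s/5 + 4*t^2/15 - 3*t/5}; counting standard monomials gives mu = 4. Corank 1: A-series; mu = 4 gives A_4.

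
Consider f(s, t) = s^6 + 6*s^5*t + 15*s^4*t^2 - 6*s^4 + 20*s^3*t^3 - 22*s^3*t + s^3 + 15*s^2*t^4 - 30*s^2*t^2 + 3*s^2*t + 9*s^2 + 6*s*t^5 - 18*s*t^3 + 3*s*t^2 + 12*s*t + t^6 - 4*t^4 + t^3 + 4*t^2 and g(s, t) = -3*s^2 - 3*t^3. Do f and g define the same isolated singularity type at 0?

Yes.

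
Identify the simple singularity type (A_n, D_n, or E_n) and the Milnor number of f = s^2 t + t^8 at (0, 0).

Type D_9, Milnor number mu = 9.

The Hessian of f at 0 is [[0, 0], [0, 0]] with rank 0, so corank 2. A Groebner basis of the Jacobian ideal J(f) in C{s,t} is {s^2/8 + t^7, s^3, s*t}; counting standard monomials gives mu = 9. Corank 2; j^3 = s^2*t has shape L^2 M (L != M), so D-series; mu = 9 gives D_9.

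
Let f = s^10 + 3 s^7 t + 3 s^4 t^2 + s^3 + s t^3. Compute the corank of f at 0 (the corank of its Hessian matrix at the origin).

The Hessian at 0 is [[0, 0], [0, 0]] of rank 0; hence corank 2.

2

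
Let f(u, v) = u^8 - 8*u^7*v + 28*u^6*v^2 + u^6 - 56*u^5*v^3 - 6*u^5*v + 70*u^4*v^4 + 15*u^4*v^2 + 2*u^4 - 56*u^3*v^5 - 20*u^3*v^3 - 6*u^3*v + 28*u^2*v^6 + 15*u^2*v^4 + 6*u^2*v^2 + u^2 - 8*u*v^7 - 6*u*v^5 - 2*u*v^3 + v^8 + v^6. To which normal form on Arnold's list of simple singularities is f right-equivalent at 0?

A7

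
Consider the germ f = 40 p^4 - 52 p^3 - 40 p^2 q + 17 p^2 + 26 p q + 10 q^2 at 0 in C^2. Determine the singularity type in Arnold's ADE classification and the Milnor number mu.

The Hessian of f at 0 is [[34, 26], [26, 20]] with rank 2, so corank 0. A Groebner basis of the Jacobian ideal J(f) in C{p,q} is {p, q}; counting standard monomials gives mu = 1. Corank 0: nondegenerate Morse point, so A_1.

Type A_{1}, Milnor number mu = 1.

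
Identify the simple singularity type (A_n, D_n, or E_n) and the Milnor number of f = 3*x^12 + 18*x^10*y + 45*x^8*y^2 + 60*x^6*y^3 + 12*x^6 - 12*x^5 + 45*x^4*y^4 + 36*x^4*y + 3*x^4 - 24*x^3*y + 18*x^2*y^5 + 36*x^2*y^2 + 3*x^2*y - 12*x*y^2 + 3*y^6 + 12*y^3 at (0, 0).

The Hessian of f at 0 has rank 0. Corank 2; j^3 = 3*y*(x - 2*y)^2 has shape L^2 M (L != M), so D-series; mu = 7 gives D_7.

Type D7, Milnor number mu = 7.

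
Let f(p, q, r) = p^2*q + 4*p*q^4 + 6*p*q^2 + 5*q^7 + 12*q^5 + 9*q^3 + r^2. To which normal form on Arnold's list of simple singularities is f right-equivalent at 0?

The Hessian of f at 0 is [[0, 0, 0], [0, 0, 0], [0, 0, 2]] with rank 1, so corank 2. A Groebner basis of the Jacobian ideal J(f) in C{p,q,r} is {-2*p^2/3 + p*q^3 - 11*p*q/2 - 21*q^2/2, p*q/2 + q^4 + 3*q^2/2, p^3 - 27*p*q^2 - 54*q^3, p^2*q + 6*p*q^2 + 9*q^3, r}; counting standard monomials gives mu = 8. Corank 2; j^3 = q*(p + 3*q)^2 has shape L^2 M (L != M), so D-series; mu = 8 gives D_8.

D_{8}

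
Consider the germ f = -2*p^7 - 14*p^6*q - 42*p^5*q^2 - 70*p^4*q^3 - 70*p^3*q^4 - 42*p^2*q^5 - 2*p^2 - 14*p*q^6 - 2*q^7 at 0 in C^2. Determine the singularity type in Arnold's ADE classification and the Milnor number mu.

Type A6, Milnor number mu = 6.

The Hessian of f at 0 has rank 1. Corank 1: A-series; mu = 6 gives A_6.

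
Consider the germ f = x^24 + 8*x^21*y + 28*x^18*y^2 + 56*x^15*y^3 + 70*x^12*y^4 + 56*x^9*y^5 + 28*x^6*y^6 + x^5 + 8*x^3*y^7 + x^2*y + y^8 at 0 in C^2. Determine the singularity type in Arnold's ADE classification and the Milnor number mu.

Type D_{9}, Milnor number mu = 9.

The Hessian of f at 0 is [[0, 0], [0, 0]] with rank 0, so corank 2. A Groebner basis of the Jacobian ideal J(f) in C{x,y} is {x^2/8 + y^7, x^3, x*y}; counting standard monomials gives mu = 9. Corank 2; j^3 = x^2*y has shape L^2 M (L != M), so D-series; mu = 9 gives D_9.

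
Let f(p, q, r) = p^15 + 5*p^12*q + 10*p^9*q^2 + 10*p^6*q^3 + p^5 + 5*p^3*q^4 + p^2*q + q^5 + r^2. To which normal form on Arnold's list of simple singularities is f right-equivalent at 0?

D6

The Hessian of f at 0 has rank 1. Corank 2; j^3 = p^2*q has shape L^2 M (L != M), so D-series; mu = 6 gives D_6.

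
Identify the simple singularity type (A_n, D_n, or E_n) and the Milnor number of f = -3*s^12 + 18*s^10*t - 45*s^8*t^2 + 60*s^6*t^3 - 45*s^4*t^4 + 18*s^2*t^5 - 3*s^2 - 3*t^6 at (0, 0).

Type A_5, Milnor number mu = 5.

The Hessian of f at 0 has rank 1. Corank 1: A-series; mu = 5 gives A_5.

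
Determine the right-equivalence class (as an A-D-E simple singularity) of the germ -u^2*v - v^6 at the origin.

The Hessian of f at 0 is [[0, 0], [0, 0]] with rank 0, so corank 2. A Groebner basis of the Jacobian ideal J(f) in C{u,v} is {u^2/6 + v^5, u^3, u*v}; counting standard monomials gives mu = 7. Corank 2; j^3 = -u^2*v has shape L^2 M (L != M), so D-series; mu = 7 gives D_7.

D_7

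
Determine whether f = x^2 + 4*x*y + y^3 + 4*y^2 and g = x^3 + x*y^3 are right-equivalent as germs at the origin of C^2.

No.

The Hessian of f at 0 has rank 1. Corank 1: A-series; mu = 2 gives A_2. The Hessian of g at 0 has rank 0. Corank 2; j^3 = x^3 is a perfect cube, so E-series; the 4-jet and mu = 7 give E_7. f is A_2 but g is E_7, hence not right-equivalent.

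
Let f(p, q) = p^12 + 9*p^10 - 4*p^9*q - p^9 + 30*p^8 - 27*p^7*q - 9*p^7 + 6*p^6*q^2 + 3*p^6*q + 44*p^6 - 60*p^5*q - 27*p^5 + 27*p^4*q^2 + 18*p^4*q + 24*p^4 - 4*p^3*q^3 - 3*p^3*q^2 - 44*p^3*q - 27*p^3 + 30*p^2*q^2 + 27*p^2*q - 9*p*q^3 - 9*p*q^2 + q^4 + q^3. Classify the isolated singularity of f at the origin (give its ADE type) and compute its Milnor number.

Type E_{7}, Milnor number mu = 7.

The Hessian of f at 0 is [[0, 0], [0, 0]] with rank 0, so corank 2. A Groebner basis of the Jacobian ideal J(f) in C{p,q} is {19683*p^2/4 - 6561*p*q/2 + q^4 + 27*q^3/4 + 2187*q^2/4, p^3 - 135*p^2/4 + 45*p*q/2 - q^3/12 - 15*q^2/4, p^2*q - 243*p^2/4 + 81*p*q/2 - 7*q^3/36 - 27*q^2/4, -81*p^2 + p*q^2 + 54*p*q - 4*q^3/9 - 9*q^2}; counting standard monomials gives mu = 7. Corank 2; j^3 = -(3*p - q)^3 is a perfect cube, so E-series; the 4-jet and mu = 7 give E_7.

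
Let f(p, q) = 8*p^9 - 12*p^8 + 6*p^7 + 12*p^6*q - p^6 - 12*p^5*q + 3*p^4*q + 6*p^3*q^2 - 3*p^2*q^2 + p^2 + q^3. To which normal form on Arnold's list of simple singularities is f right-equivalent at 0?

A_2

The Hessian of f at 0 has rank 1. Corank 1: A-series; mu = 2 gives A_2.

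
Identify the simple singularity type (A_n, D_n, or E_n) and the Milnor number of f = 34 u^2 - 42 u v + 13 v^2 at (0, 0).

The Hessian of f at 0 has rank 2. Corank 0: nondegenerate Morse point, so A_1.

Type A1, Milnor number mu = 1.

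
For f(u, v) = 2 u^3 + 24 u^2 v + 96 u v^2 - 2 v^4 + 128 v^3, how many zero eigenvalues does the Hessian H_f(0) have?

2

Hessian at 0 has rank 0.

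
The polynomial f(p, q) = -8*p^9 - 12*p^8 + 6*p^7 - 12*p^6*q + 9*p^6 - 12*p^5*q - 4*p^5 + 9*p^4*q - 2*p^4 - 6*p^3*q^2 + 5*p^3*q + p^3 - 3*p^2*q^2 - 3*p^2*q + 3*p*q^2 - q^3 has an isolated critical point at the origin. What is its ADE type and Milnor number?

Type E_{7}, Milnor number mu = 7.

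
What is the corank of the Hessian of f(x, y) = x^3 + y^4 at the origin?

Hessian at 0 has rank 0.

2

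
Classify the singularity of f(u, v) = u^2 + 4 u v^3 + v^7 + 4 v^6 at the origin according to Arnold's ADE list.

A6

The Hessian of f at 0 is [[2, 0], [0, 0]] with rank 1, so corank 1. A Groebner basis of the Jacobian ideal J(f) in C{u,v} is {u/2 + v^3, u^2}; counting standard monomials gives mu = 6. Corank 1: A-series; mu = 6 gives A_6.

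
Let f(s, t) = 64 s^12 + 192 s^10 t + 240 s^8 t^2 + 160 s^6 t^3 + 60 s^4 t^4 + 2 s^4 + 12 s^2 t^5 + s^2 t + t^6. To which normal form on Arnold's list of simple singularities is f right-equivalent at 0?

D_7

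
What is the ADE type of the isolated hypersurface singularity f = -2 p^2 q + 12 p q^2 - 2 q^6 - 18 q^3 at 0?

D_7

The Hessian of f at 0 has rank 0. Corank 2; j^3 = -2*q*(p - 3*q)^2 has shape L^2 M (L != M), so D-series; mu = 7 gives D_7.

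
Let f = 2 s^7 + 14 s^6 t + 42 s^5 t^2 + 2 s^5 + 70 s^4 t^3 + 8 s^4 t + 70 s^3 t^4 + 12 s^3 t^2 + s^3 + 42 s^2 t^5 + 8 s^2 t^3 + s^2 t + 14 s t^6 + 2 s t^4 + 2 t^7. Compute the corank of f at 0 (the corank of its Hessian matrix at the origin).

2

Hessian at 0 has rank 0.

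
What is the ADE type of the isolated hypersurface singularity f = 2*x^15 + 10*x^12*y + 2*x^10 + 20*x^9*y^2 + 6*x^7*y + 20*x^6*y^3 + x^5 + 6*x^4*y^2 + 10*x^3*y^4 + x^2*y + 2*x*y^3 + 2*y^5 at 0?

D_{6}

The Hessian of f at 0 has rank 0. Corank 2; j^3 = x^2*y has shape L^2 M (L != M), so D-series; mu = 6 gives D_6.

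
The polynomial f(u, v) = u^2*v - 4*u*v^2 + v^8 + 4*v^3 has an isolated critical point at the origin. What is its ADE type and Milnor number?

Type D_9, Milnor number mu = 9.

The Hessian of f at 0 is [[0, 0], [0, 0]] with rank 0, so corank 2. A Groebner basis of the Jacobian ideal J(f) in C{u,v} is {u^2/8 + v^7 - v^2/2, u^3 - 8*v^3, u*v - 2*v^2}; counting standard monomials gives mu = 9. Corank 2; j^3 = v*(u - 2*v)^2 has shape L^2 M (L != M), so D-series; mu = 9 gives D_9.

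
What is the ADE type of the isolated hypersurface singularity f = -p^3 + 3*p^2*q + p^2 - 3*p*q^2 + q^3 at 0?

A2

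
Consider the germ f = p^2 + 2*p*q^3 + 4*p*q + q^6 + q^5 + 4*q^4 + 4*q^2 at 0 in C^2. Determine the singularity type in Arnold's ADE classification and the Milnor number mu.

The Hessian of f at 0 is [[2, 4], [4, 8]] with rank 1, so corank 1. A Groebner basis of the Jacobian ideal J(f) in C{p,q} is {p + q^3 + 2*q, p^2 - 4*q^2, p*q + 2*q^2}; counting standard monomials gives mu = 4. Corank 1: A-series; mu = 4 gives A_4.

Type A4, Milnor number mu = 4.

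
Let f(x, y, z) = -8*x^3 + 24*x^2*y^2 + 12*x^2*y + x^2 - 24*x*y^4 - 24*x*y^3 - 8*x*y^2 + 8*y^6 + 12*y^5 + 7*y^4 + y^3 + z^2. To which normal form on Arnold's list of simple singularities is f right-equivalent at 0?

A2

The Hessian of f at 0 has rank 2. Corank 1: A-series; mu = 2 gives A_2.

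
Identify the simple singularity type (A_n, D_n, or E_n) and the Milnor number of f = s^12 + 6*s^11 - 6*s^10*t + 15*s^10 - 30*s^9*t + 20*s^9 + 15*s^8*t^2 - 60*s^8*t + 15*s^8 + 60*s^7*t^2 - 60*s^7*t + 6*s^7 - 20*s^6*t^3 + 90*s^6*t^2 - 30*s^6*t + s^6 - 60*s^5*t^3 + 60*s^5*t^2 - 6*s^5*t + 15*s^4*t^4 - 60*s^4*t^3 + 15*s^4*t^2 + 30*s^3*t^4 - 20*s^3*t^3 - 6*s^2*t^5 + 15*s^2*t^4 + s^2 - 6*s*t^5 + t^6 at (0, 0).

Type A_{5}, Milnor number mu = 5.

The Hessian of f at 0 is [[2, 0], [0, 0]] with rank 1, so corank 1. A Groebner basis of the Jacobian ideal J(f) in C{s,t} is {t^5, s}; counting standard monomials gives mu = 5. Corank 1: A-series; mu = 5 gives A_5.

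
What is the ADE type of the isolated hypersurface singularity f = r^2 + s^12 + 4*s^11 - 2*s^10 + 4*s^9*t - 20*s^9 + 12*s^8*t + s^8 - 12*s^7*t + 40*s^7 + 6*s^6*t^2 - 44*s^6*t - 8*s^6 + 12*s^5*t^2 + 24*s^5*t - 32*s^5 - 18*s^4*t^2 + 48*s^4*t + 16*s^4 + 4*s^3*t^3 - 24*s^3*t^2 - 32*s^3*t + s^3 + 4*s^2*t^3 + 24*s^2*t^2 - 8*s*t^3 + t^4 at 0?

The Hessian of f at 0 has rank 1. Corank 2; j^3 = s^3 is a perfect cube, so E-series; the 4-jet and mu = 6 give E_6.

E_{6}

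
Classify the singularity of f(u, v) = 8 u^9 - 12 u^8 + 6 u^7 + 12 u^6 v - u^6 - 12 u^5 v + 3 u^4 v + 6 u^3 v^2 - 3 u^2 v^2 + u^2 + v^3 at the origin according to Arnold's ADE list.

The Hessian of f at 0 has rank 1. Corank 1: A-series; mu = 2 gives A_2.

A_{2}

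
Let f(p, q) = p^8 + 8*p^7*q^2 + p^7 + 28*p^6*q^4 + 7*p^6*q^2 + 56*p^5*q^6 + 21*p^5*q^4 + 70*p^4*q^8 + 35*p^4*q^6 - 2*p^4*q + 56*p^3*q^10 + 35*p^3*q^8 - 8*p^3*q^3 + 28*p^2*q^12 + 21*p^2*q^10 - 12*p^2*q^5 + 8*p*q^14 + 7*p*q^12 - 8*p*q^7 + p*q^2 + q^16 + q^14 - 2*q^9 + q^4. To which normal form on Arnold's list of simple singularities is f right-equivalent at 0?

D_9

The Hessian of f at 0 has rank 0. Corank 2; j^3 = p*q^2 has shape L^2 M (L != M), so D-series; mu = 9 gives D_9.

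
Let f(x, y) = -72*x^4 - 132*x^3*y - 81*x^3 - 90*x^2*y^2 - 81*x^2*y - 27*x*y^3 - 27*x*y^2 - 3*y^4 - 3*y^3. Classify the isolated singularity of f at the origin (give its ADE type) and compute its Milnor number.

The Hessian of f at 0 is [[0, 0], [0, 0]] with rank 0, so corank 2. A Groebner basis of the Jacobian ideal J(f) in C{x,y} is {19683*x^2/4 + 6561*x*y/2 + y^4 + 27*y^3/4 + 2187*y^2/4, x^3 + 135*x^2/4 + 45*x*y/2 + y^3/12 + 15*y^2/4, x^2*y - 243*x^2/4 - 81*x*y/2 - 7*y^3/36 - 27*y^2/4, 81*x^2 + x*y^2 + 54*x*y + 4*y^3/9 + 9*y^2}; counting standard monomials gives mu = 7. Corank 2; j^3 = -3*(3*x + y)^3 is a perfect cube, so E-series; the 4-jet and mu = 7 give E_7.

Type E_{7}, Milnor number mu = 7.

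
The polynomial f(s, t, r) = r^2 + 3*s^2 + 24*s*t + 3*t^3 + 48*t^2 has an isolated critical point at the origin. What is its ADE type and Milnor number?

Type A_{2}, Milnor number mu = 2.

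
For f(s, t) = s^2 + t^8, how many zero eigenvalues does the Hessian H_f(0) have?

1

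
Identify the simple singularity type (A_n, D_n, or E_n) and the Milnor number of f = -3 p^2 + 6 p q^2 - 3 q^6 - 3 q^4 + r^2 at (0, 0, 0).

Type A_{5}, Milnor number mu = 5.

The Hessian of f at 0 has rank 2. Corank 1: A-series; mu = 5 gives A_5.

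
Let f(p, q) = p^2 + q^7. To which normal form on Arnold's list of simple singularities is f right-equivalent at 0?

A_6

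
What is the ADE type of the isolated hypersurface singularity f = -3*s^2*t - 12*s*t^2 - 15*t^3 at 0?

D4

The Hessian of f at 0 is [[0, 0], [0, 0]] with rank 0, so corank 2. A Groebner basis of the Jacobian ideal J(f) in C{s,t} is {t^3, s^2 - t^2, s*t + 2*t^2}; counting standard monomials gives mu = 4. Corank 2; j^3 = -3*t*(s^2 + 4*s*t + 5*t^2) splits into three distinct lines over C (the quadratic factor has nonzero discriminant), so D_4.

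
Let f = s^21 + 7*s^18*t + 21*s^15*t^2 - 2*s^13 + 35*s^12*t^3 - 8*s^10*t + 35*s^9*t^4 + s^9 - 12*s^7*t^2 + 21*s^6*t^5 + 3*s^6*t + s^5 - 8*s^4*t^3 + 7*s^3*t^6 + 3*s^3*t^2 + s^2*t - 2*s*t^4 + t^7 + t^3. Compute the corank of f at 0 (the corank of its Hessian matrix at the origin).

2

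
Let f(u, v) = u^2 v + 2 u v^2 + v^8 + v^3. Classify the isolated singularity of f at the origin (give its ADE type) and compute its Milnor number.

The Hessian of f at 0 has rank 0. Corank 2; j^3 = v*(u + v)^2 has shape L^2 M (L != M), so D-series; mu = 9 gives D_9.

Type D_{9}, Milnor number mu = 9.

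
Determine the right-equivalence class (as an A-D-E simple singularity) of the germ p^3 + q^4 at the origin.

The Hessian of f at 0 is [[0, 0], [0, 0]] with rank 0, so corank 2. A Groebner basis of the Jacobian ideal J(f) in C{p,q} is {q^3, p^2}; counting standard monomials gives mu = 6. Corank 2; j^3 = p^3 is a perfect cube, so E-series; the 4-jet and mu = 6 give E_6.

E_{6}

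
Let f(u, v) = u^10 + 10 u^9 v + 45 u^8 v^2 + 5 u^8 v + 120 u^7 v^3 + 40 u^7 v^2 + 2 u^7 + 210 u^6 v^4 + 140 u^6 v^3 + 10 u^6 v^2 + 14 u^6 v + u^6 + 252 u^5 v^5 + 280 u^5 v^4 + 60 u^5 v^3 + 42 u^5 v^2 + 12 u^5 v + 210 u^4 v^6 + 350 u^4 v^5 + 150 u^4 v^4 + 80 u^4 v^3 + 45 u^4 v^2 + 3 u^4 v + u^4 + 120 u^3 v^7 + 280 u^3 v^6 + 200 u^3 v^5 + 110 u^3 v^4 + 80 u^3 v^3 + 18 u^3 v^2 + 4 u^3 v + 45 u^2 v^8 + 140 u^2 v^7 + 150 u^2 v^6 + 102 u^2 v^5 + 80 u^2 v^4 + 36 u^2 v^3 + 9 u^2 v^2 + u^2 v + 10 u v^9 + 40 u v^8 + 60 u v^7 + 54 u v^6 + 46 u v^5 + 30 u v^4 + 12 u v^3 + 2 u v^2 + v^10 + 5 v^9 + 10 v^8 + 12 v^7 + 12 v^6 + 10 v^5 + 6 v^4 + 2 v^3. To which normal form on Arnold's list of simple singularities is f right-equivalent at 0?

The Hessian of f at 0 is [[0, 0], [0, 0]] with rank 0, so corank 2. A Groebner basis of the Jacobian ideal J(f) in C{u,v} is {v^3, u^2 + 2*v^2, u*v + v^2}; counting standard monomials gives mu = 4. Corank 2; j^3 = v*(u^2 + 2*u*v + 2*v^2) splits into three distinct lines over C (the quadratic factor has nonzero discriminant), so D_4.

D_{4}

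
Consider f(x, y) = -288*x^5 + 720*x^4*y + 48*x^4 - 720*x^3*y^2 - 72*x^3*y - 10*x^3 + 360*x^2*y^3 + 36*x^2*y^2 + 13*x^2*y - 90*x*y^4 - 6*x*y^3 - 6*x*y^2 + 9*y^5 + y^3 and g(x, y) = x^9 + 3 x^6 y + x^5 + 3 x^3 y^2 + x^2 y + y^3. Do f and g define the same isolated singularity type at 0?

The Hessian of f at 0 has rank 0. Corank 2; j^3 = -(2*x - y)*(5*x^2 - 4*x*y + y^2) splits into three distinct lines over C (the quadratic factor has nonzero discriminant), so D_4. The Hessian of g at 0 has rank 0. Corank 2; j^3 = y*(x^2 + y^2) splits into three distinct lines over C (the quadratic factor has nonzero discriminant), so D_4. Both have type D_4, hence right-equivalent.

Yes.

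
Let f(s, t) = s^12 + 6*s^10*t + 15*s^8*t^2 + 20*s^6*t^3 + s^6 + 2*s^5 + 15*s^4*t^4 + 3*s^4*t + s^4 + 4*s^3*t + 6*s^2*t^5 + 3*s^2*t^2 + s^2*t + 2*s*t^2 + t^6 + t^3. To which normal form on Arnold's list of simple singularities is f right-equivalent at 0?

D_{7}

The Hessian of f at 0 has rank 0. Corank 2; j^3 = t*(s + t)^2 has shape L^2 M (L != M), so D-series; mu = 7 gives D_7.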